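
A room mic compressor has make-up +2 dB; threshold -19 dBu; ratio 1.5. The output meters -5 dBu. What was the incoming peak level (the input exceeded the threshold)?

-1 dBu

Before make-up, the level was -5 − 2 = -7 dBu.
That's 12 dB above the -19 dBu threshold.
Before 1.5:1 compression the overshoot was 12 × 1.5 = 18 dB, so input = -19 + 18 = -1 dBu.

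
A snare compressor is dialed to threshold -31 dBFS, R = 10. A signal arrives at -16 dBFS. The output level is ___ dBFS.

-16 dBFS sits 15 dB over threshold.
At 10:1 the overshoot is divided by 10, leaving 1.5 dB above threshold.
So the level is -31 + 1.5 = -29.5 dBFS.

-29.5 dBFS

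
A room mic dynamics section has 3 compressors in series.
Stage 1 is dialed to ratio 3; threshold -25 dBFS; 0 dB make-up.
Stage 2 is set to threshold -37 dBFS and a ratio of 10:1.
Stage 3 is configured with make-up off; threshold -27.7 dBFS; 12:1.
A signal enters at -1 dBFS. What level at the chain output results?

Stage 1: -1 dBFS is 24 dB over -25 dBFS; at 3:1 that becomes 8 dB over, giving -17 dBFS.
Stage 2: -17 dBFS is 20 dB over -37 dBFS; at 10:1 that becomes 2 dB over, giving -35 dBFS.
Stage 3: -35 dBFS ≤ -27.7 dBFS, so stage 3 doesn't engage; output -35 dBFS.

-35 dBFS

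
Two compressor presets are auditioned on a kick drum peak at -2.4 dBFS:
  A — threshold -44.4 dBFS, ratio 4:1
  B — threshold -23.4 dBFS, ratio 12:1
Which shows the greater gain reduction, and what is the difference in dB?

A: GR = 42 − 42/4 = 31.5 dB.
B: GR = 21 − 21/12 = 19.25 dB.
A reduces 12.25 dB more.

A, by 12.25 dB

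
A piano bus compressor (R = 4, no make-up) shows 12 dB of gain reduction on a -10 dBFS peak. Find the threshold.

-26 dBFS

Input is 16 dB above T (since output overshoot × R = input overshoot: (-22 − T)·4 = -10 − T gives T = -26 dBFS).
Check: -26 + (-10 − (-26))/4 = -26 + 4 = -22 dBFS. ✓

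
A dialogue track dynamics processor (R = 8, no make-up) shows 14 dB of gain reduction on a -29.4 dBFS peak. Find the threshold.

-45.4 dBFS

Input is 16 dB above T (since output overshoot × R = input overshoot: (-43.4 − T)·8 = -29.4 − T gives T = -45.4 dBFS).
Check: -45.4 + (-29.4 − (-45.4))/8 = -45.4 + 2 = -43.4 dBFS. ✓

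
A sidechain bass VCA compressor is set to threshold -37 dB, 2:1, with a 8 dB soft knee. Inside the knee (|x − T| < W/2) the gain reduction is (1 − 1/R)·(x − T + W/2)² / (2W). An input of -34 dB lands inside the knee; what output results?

x − T + W/2 = -34 − (-37) + 4 = 7.
GR = (1 − 1/2) × 7² / 16 = 0.5 × 49 / 16 = 1.53125 dB.
Output = -34 − 1.53125 = -35.53125 dB.

-35.53125 dB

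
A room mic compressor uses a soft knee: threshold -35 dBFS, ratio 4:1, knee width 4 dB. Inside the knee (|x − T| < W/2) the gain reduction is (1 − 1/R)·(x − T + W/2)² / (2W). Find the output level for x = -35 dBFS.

x − T + W/2 = -35 − (-35) + 2 = 2.
GR = (1 − 1/4) × 2² / 8 = 0.75 × 4 / 8 = 0.375 dB.
Output = -35 − 0.375 = -35.375 dBFS.

-35.375 dBFS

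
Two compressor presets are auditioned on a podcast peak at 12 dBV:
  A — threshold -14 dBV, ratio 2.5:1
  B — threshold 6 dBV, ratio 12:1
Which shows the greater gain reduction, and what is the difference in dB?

A, by 10.1 dB

A: 26 dB over, compressed to 10.4 dB over, so 15.6 dB of GR.
B: 6 dB over, compressed to 0.5 dB over, so 5.5 dB of GR.
A reduces 10.1 dB more.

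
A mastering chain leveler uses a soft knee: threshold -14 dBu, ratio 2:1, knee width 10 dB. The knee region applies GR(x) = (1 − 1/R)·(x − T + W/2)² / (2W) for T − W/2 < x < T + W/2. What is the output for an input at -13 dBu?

x − T + W/2 = -13 − (-14) + 5 = 6.
GR = (1 − 1/2) × 6² / 20 = 0.5 × 36 / 20 = 0.9 dB.
Output = -13 − 0.9 = -13.9 dBu.

-13.9 dBu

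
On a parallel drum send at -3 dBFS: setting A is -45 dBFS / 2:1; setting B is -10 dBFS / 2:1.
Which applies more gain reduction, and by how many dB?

A: GR = 42 − 42/2 = 21 dB.
B: GR = 7 − 7/2 = 3.5 dB.
Difference: 17.5 dB in favour of A.

A, by 17.5 dB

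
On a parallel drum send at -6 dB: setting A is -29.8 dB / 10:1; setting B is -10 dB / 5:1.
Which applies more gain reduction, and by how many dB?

A, by 18.22 dB

A: GR = 23.8 − 23.8/10 = 21.42 dB.
B: GR = 4 − 4/5 = 3.2 dB.
A reduces 18.22 dB more.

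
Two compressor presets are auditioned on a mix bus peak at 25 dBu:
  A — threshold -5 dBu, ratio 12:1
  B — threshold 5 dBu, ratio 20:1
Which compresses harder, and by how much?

A: overshoot 30 dB → output overshoot 2.5 dB → GR 27.5 dB.
B: overshoot 20 dB → output overshoot 1 dB → GR 19 dB.
Difference: 8.5 dB in favour of A.

A, by 8.5 dB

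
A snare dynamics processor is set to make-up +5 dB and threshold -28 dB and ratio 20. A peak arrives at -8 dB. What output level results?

-8 dB sits 20 dB over threshold.
At 20:1 the overshoot is divided by 20, leaving 1 dB above threshold.
So the level is -28 + 1 = -27 dB; make-up adds 5 dB, giving -22 dB.

-22 dB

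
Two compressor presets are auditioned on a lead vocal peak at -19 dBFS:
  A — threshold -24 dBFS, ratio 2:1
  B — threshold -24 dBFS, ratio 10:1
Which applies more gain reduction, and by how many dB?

A: GR = 5 − 5/2 = 2.5 dB.
B: GR = 5 − 5/10 = 4.5 dB.
Difference: 2 dB in favour of B.

B, by 2 dB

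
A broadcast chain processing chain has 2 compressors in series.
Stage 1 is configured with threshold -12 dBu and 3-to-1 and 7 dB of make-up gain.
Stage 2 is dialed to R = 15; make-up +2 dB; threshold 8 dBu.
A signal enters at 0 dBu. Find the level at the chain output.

Stage 1: overshoot 12 dB → 12/3 = 4 dB → -8 dBu; +7 dB make-up → -1 dBu.
Stage 2: -1 dBu ≤ 8 dBu, so stage 2 doesn't engage; make-up brings it to 1 dBu.

1 dBu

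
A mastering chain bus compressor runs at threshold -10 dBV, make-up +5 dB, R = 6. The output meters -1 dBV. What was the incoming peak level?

14 dBV

Remove make-up: -1 − 5 = -6 dBV.
The compressed level sits -6 − (-10) = 4 dB over threshold.
Before 6:1 compression the overshoot was 4 × 6 = 24 dB, so input = -10 + 24 = 14 dBV.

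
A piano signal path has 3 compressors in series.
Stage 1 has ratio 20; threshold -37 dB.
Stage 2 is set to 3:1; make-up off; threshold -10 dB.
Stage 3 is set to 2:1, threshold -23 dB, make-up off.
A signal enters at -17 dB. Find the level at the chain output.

Stage 1: 20 dB above -37 dB, reduced 20:1 to 1 dB above → -36 dB.
Stage 2: below threshold (-36 ≤ -10); passes unchanged; output -36 dB.
Stage 3: -36 dB ≤ -23 dB, so stage 3 doesn't engage; output -36 dB.

-36 dB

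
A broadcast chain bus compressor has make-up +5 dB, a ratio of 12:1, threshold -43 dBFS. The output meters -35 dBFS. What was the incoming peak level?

-7 dBFS

Stripping the +5 dB make-up gives -40 dBFS at the gain stage.
The compressed level sits -40 − (-43) = 3 dB over threshold.
Before 12:1 compression the overshoot was 3 × 12 = 36 dB, so input = -43 + 36 = -7 dBFS.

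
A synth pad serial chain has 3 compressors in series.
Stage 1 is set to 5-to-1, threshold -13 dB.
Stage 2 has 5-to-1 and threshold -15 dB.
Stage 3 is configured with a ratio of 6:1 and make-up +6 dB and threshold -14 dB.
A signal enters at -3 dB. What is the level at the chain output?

Stage 1: -3 dB is 10 dB over -13 dB; at 5:1 that becomes 2 dB over, giving -11 dB.
Stage 2: -11 dB is 4 dB over -15 dB; at 5:1 that becomes 0.8 dB over, giving -14.2 dB.
Stage 3: -14.2 dB ≤ -14 dB, so stage 3 doesn't engage; make-up brings it to -8.2 dB.

-8.2 dB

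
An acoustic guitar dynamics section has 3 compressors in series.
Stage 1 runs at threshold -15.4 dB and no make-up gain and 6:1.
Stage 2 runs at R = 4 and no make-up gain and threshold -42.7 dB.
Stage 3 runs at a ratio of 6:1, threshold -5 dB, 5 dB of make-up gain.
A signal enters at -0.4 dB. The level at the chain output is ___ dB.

Stage 1: -0.4 dB is 15 dB over -15.4 dB; at 6:1 that becomes 2.5 dB over, giving -12.9 dB.
Stage 2: overshoot 29.8 dB → 29.8/4 = 7.45 dB → -35.25 dB.
Stage 3: below threshold (-35.25 ≤ -5); passes unchanged; make-up brings it to -30.25 dB.

-30.25 dB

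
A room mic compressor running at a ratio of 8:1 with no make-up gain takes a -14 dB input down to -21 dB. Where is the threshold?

Input is 8 dB above T (since output overshoot × R = input overshoot: (-21 − T)·8 = -14 − T gives T = -22 dB).
Check: -22 + (-14 − (-22))/8 = -22 + 1 = -21 dB. ✓

-22 dB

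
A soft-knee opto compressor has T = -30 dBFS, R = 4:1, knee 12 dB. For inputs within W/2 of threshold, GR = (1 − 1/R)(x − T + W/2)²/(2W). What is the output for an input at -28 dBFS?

x − T + W/2 = -28 − (-30) + 6 = 8.
GR = (1 − 1/4) × 8² / 24 = 0.75 × 64 / 24 = 2 dB.
Output = -28 − 2 = -30 dBFS.

-30 dBFS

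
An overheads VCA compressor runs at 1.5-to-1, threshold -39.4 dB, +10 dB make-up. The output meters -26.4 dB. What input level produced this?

Remove make-up: -26.4 − 10 = -36.4 dB.
That's 3 dB above the -39.4 dB threshold.
Input overshoot = R × output overshoot = 4.5 dB → input = -39.4 + 4.5 = -34.9 dB.

-34.9 dB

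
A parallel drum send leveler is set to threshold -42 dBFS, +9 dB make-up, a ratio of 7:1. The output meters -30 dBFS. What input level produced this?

-21 dBFS

Remove make-up: -30 − 9 = -39 dBFS.
That's 3 dB above the -42 dBFS threshold.
Undo the ratio: input overshoot = 3 × 7 = 21 dB, giving input = -21 dBFS.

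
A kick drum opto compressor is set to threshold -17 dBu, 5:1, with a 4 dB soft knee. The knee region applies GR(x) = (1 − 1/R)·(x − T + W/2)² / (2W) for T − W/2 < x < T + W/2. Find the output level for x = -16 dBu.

-16.9 dBu

x − T + W/2 = -16 − (-17) + 2 = 3.
GR = (1 − 1/5) × 3² / 8 = 0.8 × 9 / 8 = 0.9 dB.
Output = -16 − 0.9 = -16.9 dBu.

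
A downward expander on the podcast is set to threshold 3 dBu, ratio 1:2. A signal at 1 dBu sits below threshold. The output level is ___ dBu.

The input is 2 dB below the 3 dBu threshold.
A 1:2 expander multiplies undershoot by 2: 2 × 2 = 4 dB below threshold.
Output = 3 − 4 = -1 dBu.

-1 dBu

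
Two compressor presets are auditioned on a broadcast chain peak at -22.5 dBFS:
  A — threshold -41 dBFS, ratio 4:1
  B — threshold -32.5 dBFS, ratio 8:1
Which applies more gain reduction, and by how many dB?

A, by 5.125 dB

A: 18.5 dB over, compressed to 4.625 dB over, so 13.875 dB of GR.
B: 10 dB over, compressed to 1.25 dB over, so 8.75 dB of GR.
A applies 5.125 dB more gain reduction.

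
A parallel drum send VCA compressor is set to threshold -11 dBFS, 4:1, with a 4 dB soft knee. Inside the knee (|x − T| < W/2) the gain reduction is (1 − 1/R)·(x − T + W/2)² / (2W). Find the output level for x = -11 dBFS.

-11.375 dBFS

x − T + W/2 = -11 − (-11) + 2 = 2.
GR = (1 − 1/4) × 2² / 8 = 0.75 × 4 / 8 = 0.375 dB.
Output = -11 − 0.375 = -11.375 dBFS.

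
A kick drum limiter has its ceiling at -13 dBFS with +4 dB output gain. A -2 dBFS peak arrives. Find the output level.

The limiter clamps the peak to its -13 dBFS ceiling.
Output gain then adds 4 dB: -13 + 4 = -9 dBFS.

-9 dBFS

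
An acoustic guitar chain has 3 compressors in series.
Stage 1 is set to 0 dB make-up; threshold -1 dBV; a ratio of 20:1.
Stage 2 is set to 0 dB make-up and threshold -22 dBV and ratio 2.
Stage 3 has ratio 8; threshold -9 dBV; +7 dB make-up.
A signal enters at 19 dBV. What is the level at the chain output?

Stage 1: overshoot 20 dB → 20/20 = 1 dB → 0 dBV.
Stage 2: 22 dB above -22 dBV, reduced 2:1 to 11 dB above → -11 dBV.
Stage 3: -11 dBV ≤ -9 dBV, so stage 3 doesn't engage; make-up brings it to -4 dBV.

-4 dBV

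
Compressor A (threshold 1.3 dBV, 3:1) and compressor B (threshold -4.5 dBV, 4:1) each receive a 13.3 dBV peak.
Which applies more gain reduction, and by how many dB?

B, by 5.35 dB

A: 12 dB over, compressed to 4 dB over, so 8 dB of GR.
B: 17.8 dB over, compressed to 4.45 dB over, so 13.35 dB of GR.
B applies 5.35 dB more gain reduction.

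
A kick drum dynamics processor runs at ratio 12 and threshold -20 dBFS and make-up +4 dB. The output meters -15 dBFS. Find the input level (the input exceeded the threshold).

-8 dBFS

Before make-up, the level was -15 − 4 = -19 dBFS.
That's 1 dB above the -20 dBFS threshold.
Input overshoot = R × output overshoot = 12 dB → input = -20 + 12 = -8 dBFS.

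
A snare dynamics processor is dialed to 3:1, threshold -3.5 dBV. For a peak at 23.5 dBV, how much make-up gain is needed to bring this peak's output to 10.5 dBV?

5 dB

Without make-up, output = threshold + overshoot/3 = -3.5 + 9 = 5.5 dBV.
Gap to target: 5 dB.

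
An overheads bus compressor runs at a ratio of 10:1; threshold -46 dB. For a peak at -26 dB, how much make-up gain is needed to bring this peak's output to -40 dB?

Overshoot 20 dB → 20/10 = 2 dB after compression, so the compressed level is -46 + 2 = -44 dB.
Make-up = target − compressed = -40 − (-44) = 4 dB.

4 dB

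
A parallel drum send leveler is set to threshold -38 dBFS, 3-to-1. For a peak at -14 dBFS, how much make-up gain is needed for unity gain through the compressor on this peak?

16 dB

Without make-up, output = threshold + overshoot/3 = -38 + 8 = -30 dBFS.
Gap to target: 16 dB.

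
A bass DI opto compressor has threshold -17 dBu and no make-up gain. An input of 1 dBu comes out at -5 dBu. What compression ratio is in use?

1.5:1

Input overshoot = 1 − (-17) = 18 dB; output overshoot = -5 − (-17) = 12 dB.
Ratio = 18 / 12 = 1.5.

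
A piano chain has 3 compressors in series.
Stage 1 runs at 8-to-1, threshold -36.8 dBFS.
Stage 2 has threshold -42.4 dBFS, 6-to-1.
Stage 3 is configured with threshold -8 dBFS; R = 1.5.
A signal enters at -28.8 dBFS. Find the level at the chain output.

-41.3 dBFS

Stage 1: 8 dB above -36.8 dBFS, reduced 8:1 to 1 dB above → -35.8 dBFS.
Stage 2: 6.6 dB above -42.4 dBFS, reduced 6:1 to 1.1 dB above → -41.3 dBFS.
Stage 3: -41.3 dBFS ≤ -8 dBFS, so stage 3 doesn't engage; output -41.3 dBFS.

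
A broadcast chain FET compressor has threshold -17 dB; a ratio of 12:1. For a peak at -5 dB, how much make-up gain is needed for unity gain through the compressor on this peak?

11 dB

Overshoot 12 dB → 12/12 = 1 dB after compression, so the compressed level is -17 + 1 = -16 dB.
Make-up = target − compressed = -5 − (-16) = 11 dB.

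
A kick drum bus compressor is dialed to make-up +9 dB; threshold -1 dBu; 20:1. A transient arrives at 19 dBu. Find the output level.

Overshoot: 19 − (-1) = 20 dB.
The 20 dB excess becomes 1 dB after 20:1 reduction.
So the level is -1 + 1 = 0 dBu; make-up adds 9 dB, giving 9 dBu.

9 dBu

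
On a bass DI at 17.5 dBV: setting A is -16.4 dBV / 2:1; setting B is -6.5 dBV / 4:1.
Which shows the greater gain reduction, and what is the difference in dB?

A: 33.9 dB over, compressed to 16.95 dB over, so 16.95 dB of GR.
B: 24 dB over, compressed to 6 dB over, so 18 dB of GR.
B reduces 1.05 dB more.

B, by 1.05 dB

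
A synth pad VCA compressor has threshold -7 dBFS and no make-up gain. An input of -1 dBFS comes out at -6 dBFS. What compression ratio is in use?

Input overshoot = -1 − (-7) = 6 dB; output overshoot = -6 − (-7) = 1 dB.
Ratio = 6 / 1 = 6.

6:1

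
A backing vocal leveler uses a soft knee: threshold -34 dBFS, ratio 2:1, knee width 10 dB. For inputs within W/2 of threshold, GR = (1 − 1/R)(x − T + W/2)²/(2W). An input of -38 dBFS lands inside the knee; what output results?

-38.025 dBFS

x − T + W/2 = -38 − (-34) + 5 = 1.
GR = (1 − 1/2) × 1² / 20 = 0.5 × 1 / 20 = 0.025 dB.
Output = -38 − 0.025 = -38.025 dBFS.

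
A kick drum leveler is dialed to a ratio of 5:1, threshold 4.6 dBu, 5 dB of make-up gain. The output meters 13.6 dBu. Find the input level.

24.6 dBu

Remove make-up: 13.6 − 5 = 8.6 dBu.
The compressed level sits 8.6 − 4.6 = 4 dB over threshold.
Before 5:1 compression the overshoot was 4 × 5 = 20 dB, so input = 4.6 + 20 = 24.6 dBu.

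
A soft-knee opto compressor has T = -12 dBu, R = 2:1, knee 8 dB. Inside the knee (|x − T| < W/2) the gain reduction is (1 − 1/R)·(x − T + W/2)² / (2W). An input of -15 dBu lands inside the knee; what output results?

x − T + W/2 = -15 − (-12) + 4 = 1.
GR = (1 − 1/2) × 1² / 16 = 0.5 × 1 / 16 = 0.03125 dB.
Output = -15 − 0.03125 = -15.03125 dBu.

-15.03125 dBu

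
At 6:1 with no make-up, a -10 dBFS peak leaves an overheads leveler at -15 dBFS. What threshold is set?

Let T be the threshold. Output overshoot = (input overshoot)/R, so -15 − T = (-10 − T)/6.
6·(-15 − T) = -10 − T → 5·T = -90 − (-10) = -80.
T = -80/5 = -16 dBFS.

-16 dBFS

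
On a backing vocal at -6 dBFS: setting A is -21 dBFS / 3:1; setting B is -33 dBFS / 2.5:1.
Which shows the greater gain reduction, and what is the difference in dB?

B, by 6.2 dB

A: 15 dB over, compressed to 5 dB over, so 10 dB of GR.
B: 27 dB over, compressed to 10.8 dB over, so 16.2 dB of GR.
Difference: 6.2 dB in favour of B.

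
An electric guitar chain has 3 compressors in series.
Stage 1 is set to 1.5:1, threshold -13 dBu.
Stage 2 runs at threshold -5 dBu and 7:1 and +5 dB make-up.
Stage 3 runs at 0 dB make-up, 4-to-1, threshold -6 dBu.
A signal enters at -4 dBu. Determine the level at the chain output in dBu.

Stage 1: -4 dBu is 9 dB over -13 dBu; at 1.5:1 that becomes 6 dB over, giving -7 dBu.
Stage 2: -7 dBu ≤ -5 dBu, so stage 2 doesn't engage; make-up brings it to -2 dBu.
Stage 3: -2 dBu is 4 dB over -6 dBu; at 4:1 that becomes 1 dB over, giving -5 dBu.

-5 dBu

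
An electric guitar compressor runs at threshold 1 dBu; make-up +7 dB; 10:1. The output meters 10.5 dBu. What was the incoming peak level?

Before make-up, the level was 10.5 − 7 = 3.5 dBu.
Post-compression overshoot = 3.5 − 1 = 2.5 dB.
Input overshoot = R × output overshoot = 25 dB → input = 1 + 25 = 26 dBu.

26 dBu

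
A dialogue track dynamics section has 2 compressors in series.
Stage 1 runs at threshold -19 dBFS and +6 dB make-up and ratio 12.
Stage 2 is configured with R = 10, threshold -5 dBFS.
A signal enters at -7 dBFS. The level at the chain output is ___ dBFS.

Stage 1: 12 dB above -19 dBFS, reduced 12:1 to 1 dB above → -18 dBFS; +6 dB make-up → -12 dBFS.
Stage 2: below threshold (-12 ≤ -5); passes unchanged; output -12 dBFS.

-12 dBFS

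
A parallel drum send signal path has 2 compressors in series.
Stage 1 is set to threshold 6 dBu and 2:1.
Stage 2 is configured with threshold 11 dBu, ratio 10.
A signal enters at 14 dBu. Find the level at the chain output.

10 dBu

Stage 1: 8 dB above 6 dBu, reduced 2:1 to 4 dB above → 10 dBu.
Stage 2: 10 dBu is at or below the 11 dBu threshold — no compression; output 10 dBu.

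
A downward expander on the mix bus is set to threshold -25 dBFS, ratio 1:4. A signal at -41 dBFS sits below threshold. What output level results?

Below threshold, a 1:4 expander applies gain = (4−1)×(T − x) of attenuation.
(4−1) × 16 = 48 dB, so output = -41 − 48 = -89 dBFS.

-89 dBFS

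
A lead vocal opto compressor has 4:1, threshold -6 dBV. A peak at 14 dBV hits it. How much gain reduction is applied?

15 dB

The signal is 20 dB above threshold.
A 4:1 ratio leaves 5 dB of that excess.
Gain reduction = 20 − 5 = 15 dB.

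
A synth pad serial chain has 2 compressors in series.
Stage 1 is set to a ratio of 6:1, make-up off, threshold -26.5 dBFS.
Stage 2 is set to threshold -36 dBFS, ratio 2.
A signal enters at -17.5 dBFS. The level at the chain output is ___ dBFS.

Stage 1: -17.5 dBFS is 9 dB over -26.5 dBFS; at 6:1 that becomes 1.5 dB over, giving -25 dBFS.
Stage 2: -25 dBFS is 11 dB over -36 dBFS; at 2:1 that becomes 5.5 dB over, giving -30.5 dBFS.

-30.5 dBFS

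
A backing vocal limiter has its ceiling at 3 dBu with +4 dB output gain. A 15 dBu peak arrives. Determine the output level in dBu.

The limiter clamps the peak to its 3 dBu ceiling.
Output gain then adds 4 dB: 3 + 4 = 7 dBu.

7 dBu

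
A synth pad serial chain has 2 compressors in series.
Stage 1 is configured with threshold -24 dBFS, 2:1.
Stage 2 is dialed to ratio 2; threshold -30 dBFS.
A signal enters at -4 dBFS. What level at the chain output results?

-22 dBFS

Stage 1: overshoot 20 dB → 20/2 = 10 dB → -14 dBFS.
Stage 2: overshoot 16 dB → 16/2 = 8 dB → -22 dBFS.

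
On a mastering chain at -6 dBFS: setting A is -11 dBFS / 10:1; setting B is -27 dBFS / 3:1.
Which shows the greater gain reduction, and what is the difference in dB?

B, by 9.5 dB

A: overshoot 5 dB → output overshoot 0.5 dB → GR 4.5 dB.
B: overshoot 21 dB → output overshoot 7 dB → GR 14 dB.
B reduces 9.5 dB more.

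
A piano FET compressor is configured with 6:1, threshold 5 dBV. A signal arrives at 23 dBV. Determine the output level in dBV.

23 dBV sits 18 dB over threshold.
At 6:1 the overshoot is divided by 6, leaving 3 dB above threshold.
So the level is 5 + 3 = 8 dBV.

8 dBV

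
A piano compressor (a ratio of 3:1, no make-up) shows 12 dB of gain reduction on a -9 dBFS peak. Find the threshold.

Let T be the threshold. Output overshoot = (input overshoot)/R, so -21 − T = (-9 − T)/3.
3·(-21 − T) = -9 − T → 2·T = -63 − (-9) = -54.
T = -54/2 = -27 dBFS.

-27 dBFS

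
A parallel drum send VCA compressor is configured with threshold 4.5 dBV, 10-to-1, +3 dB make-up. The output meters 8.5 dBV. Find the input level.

14.5 dBV

Before make-up, the level was 8.5 − 3 = 5.5 dBV.
That's 1 dB above the 4.5 dBV threshold.
Undo the ratio: input overshoot = 1 × 10 = 10 dB, giving input = 14.5 dBV.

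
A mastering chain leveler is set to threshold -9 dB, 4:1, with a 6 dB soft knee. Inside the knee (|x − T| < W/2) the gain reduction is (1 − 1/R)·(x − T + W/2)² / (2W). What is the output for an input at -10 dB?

x − T + W/2 = -10 − (-9) + 3 = 2.
GR = (1 − 1/4) × 2² / 12 = 0.75 × 4 / 12 = 0.25 dB.
Output = -10 − 0.25 = -10.25 dB.

-10.25 dB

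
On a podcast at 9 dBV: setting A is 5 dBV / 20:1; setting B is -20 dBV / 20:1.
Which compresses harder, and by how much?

B, by 23.75 dB

A: GR = 4 − 4/20 = 3.8 dB.
B: GR = 29 − 29/20 = 27.55 dB.
Difference: 23.75 dB in favour of B.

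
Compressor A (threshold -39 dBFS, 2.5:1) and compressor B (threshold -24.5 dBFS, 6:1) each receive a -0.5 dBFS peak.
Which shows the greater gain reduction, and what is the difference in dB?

A: overshoot 38.5 dB → output overshoot 15.4 dB → GR 23.1 dB.
B: overshoot 24 dB → output overshoot 4 dB → GR 20 dB.
A reduces 3.1 dB more.

A, by 3.1 dB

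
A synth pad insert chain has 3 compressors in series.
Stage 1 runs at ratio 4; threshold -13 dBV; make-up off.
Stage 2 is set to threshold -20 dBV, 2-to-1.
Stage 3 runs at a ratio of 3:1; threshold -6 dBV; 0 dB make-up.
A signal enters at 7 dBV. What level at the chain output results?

-14 dBV

Stage 1: overshoot 20 dB → 20/4 = 5 dB → -8 dBV.
Stage 2: 12 dB above -20 dBV, reduced 2:1 to 6 dB above → -14 dBV.
Stage 3: -14 dBV is at or below the -6 dBV threshold — no compression; output -14 dBV.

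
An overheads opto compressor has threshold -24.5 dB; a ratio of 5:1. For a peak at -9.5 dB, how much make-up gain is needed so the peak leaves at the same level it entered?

Without make-up, output = threshold + overshoot/5 = -24.5 + 3 = -21.5 dB.
Gap to target: 12 dB.

12 dB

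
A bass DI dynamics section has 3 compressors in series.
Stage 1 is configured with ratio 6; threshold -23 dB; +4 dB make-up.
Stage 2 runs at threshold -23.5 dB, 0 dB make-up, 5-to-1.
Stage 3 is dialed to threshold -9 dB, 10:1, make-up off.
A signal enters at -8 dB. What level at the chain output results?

Stage 1: overshoot 15 dB → 15/6 = 2.5 dB → -20.5 dB; +4 dB make-up → -16.5 dB.
Stage 2: -16.5 dB is 7 dB over -23.5 dB; at 5:1 that becomes 1.4 dB over, giving -22.1 dB.
Stage 3: -22.1 dB is at or below the -9 dB threshold — no compression; output -22.1 dB.

-22.1 dB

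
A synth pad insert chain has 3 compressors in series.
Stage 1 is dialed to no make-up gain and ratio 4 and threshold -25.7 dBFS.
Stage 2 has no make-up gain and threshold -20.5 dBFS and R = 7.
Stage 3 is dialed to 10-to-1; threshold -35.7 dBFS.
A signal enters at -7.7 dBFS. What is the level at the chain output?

Stage 1: 18 dB above -25.7 dBFS, reduced 4:1 to 4.5 dB above → -21.2 dBFS.
Stage 2: below threshold (-21.2 ≤ -20.5); passes unchanged; output -21.2 dBFS.
Stage 3: 14.5 dB above -35.7 dBFS, reduced 10:1 to 1.45 dB above → -34.25 dBFS.

-34.25 dBFS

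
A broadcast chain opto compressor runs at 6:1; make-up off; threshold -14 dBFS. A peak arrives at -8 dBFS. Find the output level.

-13 dBFS

The input is 6 dB above the -14 dBFS threshold.
At 6:1 the overshoot is divided by 6, leaving 1 dB above threshold.
That puts the output at -13 dBFS.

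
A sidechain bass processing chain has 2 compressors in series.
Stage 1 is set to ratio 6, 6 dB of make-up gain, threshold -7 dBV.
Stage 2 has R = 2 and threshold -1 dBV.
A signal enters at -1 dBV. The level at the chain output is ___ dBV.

Stage 1: 6 dB above -7 dBV, reduced 6:1 to 1 dB above → -6 dBV; +6 dB make-up → 0 dBV.
Stage 2: overshoot 1 dB → 1/2 = 0.5 dB → -0.5 dBV.

-0.5 dBV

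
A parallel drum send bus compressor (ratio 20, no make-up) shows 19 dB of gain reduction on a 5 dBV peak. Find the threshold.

Let T be the threshold. Output overshoot = (input overshoot)/R, so -14 − T = (5 − T)/20.
20·(-14 − T) = 5 − T → 19·T = -280 − 5 = -285.
T = -285/19 = -15 dBV.

-15 dBV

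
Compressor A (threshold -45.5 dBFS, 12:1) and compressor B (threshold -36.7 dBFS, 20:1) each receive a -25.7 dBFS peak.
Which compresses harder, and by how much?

A: 19.8 dB over, compressed to 1.65 dB over, so 18.15 dB of GR.
B: 11 dB over, compressed to 0.55 dB over, so 10.45 dB of GR.
Difference: 7.7 dB in favour of A.

A, by 7.7 dB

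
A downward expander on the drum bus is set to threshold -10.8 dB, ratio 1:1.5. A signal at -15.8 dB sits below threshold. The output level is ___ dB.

-18.3 dB

Below threshold, a 1:1.5 expander applies gain = (1.5−1)×(T − x) of attenuation.
(1.5−1) × 5 = 2.5 dB, so output = -15.8 − 2.5 = -18.3 dB.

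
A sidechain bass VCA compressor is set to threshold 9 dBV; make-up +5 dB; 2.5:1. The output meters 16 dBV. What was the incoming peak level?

14 dBV

Before make-up, the level was 16 − 5 = 11 dBV.
Post-compression overshoot = 11 − 9 = 2 dB.
Before 2.5:1 compression the overshoot was 2 × 2.5 = 5 dB, so input = 9 + 5 = 14 dBV.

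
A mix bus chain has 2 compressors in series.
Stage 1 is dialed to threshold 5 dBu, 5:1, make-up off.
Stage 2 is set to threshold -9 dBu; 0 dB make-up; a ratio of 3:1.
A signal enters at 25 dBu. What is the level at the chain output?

-3 dBu

Stage 1: overshoot 20 dB → 20/5 = 4 dB → 9 dBu.
Stage 2: 18 dB above -9 dBu, reduced 3:1 to 6 dB above → -3 dBu.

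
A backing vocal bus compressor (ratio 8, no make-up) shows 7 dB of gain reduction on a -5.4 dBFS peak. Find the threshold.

Let T be the threshold. Output overshoot = (input overshoot)/R, so -12.4 − T = (-5.4 − T)/8.
8·(-12.4 − T) = -5.4 − T → 7·T = -99.2 − (-5.4) = -93.8.
T = -93.8/7 = -13.4 dBFS.

-13.4 dBFS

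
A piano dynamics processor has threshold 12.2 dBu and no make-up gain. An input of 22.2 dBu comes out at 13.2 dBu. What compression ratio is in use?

Input overshoot = 22.2 − 12.2 = 10 dB; output overshoot = 13.2 − 12.2 = 1 dB.
Ratio = 10 / 1 = 10.

10:1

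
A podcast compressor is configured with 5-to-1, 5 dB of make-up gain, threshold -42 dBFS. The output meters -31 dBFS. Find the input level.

-12 dBFS

Stripping the +5 dB make-up gives -36 dBFS at the gain stage.
That's 6 dB above the -42 dBFS threshold.
Undo the ratio: input overshoot = 6 × 5 = 30 dB, giving input = -12 dBFS.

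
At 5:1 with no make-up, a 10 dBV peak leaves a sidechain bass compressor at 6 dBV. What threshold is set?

Input is 5 dB above T (since output overshoot × R = input overshoot: (6 − T)·5 = 10 − T gives T = 5 dBV).
Check: 5 + (10 − 5)/5 = 5 + 1 = 6 dBV. ✓

5 dBV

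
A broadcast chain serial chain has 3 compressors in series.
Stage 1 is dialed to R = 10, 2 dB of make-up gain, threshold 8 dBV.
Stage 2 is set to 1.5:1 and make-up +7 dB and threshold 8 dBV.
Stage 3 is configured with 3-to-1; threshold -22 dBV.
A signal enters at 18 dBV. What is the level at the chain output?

-9 dBV

Stage 1: 18 dBV is 10 dB over 8 dBV; at 10:1 that becomes 1 dB over, giving 9 dBV; +2 dB make-up → 11 dBV.
Stage 2: 3 dB above 8 dBV, reduced 1.5:1 to 2 dB above → 10 dBV; +7 dB make-up → 17 dBV.
Stage 3: 17 dBV is 39 dB over -22 dBV; at 3:1 that becomes 13 dB over, giving -9 dBV.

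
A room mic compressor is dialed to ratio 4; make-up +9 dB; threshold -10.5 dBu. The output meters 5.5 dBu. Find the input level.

17.5 dBu

Stripping the +9 dB make-up gives -3.5 dBu at the gain stage.
Post-compression overshoot = -3.5 − (-10.5) = 7 dB.
Before 4:1 compression the overshoot was 7 × 4 = 28 dB, so input = -10.5 + 28 = 17.5 dBu.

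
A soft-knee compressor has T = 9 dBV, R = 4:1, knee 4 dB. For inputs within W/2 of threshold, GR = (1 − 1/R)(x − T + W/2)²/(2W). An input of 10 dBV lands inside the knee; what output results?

9.15625 dBV

x − T + W/2 = 10 − 9 + 2 = 3.
GR = (1 − 1/4) × 3² / 8 = 0.75 × 9 / 8 = 0.84375 dB.
Output = 10 − 0.84375 = 9.15625 dBV.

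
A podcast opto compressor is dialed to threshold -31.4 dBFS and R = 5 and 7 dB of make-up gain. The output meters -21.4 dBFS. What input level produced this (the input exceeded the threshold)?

Stripping the +7 dB make-up gives -28.4 dBFS at the gain stage.
That's 3 dB above the -31.4 dBFS threshold.
Before 5:1 compression the overshoot was 3 × 5 = 15 dB, so input = -31.4 + 15 = -16.4 dBFS.

-16.4 dBFS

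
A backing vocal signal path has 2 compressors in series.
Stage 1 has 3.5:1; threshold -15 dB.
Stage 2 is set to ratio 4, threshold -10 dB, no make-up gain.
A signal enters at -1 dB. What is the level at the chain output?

Stage 1: 14 dB above -15 dB, reduced 3.5:1 to 4 dB above → -11 dB.
Stage 2: -11 dB ≤ -10 dB, so stage 2 doesn't engage; output -11 dB.

-11 dB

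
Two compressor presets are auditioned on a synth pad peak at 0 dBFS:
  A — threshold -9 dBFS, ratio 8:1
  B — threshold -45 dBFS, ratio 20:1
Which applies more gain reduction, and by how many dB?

B, by 34.875 dB

A: 9 dB over, compressed to 1.125 dB over, so 7.875 dB of GR.
B: 45 dB over, compressed to 2.25 dB over, so 42.75 dB of GR.
B reduces 34.875 dB more.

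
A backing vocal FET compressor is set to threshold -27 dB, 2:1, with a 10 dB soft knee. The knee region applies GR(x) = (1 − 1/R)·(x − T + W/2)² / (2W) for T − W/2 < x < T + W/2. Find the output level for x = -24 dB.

x − T + W/2 = -24 − (-27) + 5 = 8.
GR = (1 − 1/2) × 8² / 20 = 0.5 × 64 / 20 = 1.6 dB.
Output = -24 − 1.6 = -25.6 dB.

-25.6 dB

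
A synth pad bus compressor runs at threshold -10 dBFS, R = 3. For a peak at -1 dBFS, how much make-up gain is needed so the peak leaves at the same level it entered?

6 dB

Without make-up, output = threshold + overshoot/3 = -10 + 3 = -7 dBFS.
Gap to target: 6 dB.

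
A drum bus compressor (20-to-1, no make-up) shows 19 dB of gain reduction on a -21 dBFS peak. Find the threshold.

-41 dBFS

Let T be the threshold. Output overshoot = (input overshoot)/R, so -40 − T = (-21 − T)/20.
20·(-40 − T) = -21 − T → 19·T = -800 − (-21) = -779.
T = -779/19 = -41 dBFS.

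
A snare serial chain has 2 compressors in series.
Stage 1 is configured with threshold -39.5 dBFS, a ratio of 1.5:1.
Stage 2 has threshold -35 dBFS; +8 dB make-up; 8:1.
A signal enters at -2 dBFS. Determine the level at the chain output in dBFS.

-24.4375 dBFS

Stage 1: 37.5 dB above -39.5 dBFS, reduced 1.5:1 to 25 dB above → -14.5 dBFS.
Stage 2: -14.5 dBFS is 20.5 dB over -35 dBFS; at 8:1 that becomes 2.5625 dB over, giving -32.4375 dBFS; +8 dB make-up → -24.4375 dBFS.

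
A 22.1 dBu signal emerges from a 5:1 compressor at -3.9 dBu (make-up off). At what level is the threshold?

Let T be the threshold. Output overshoot = (input overshoot)/R, so -3.9 − T = (22.1 − T)/5.
5·(-3.9 − T) = 22.1 − T → 4·T = -19.5 − 22.1 = -41.6.
T = -41.6/4 = -10.4 dBu.

-10.4 dBu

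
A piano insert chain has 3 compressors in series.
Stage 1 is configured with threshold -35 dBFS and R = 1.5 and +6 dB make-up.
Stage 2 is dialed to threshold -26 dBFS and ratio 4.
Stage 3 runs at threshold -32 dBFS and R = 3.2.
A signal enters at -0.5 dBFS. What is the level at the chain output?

-28.5625 dBFS

Stage 1: 34.5 dB above -35 dBFS, reduced 1.5:1 to 23 dB above → -12 dBFS; +6 dB make-up → -6 dBFS.
Stage 2: -6 dBFS is 20 dB over -26 dBFS; at 4:1 that becomes 5 dB over, giving -21 dBFS.
Stage 3: overshoot 11 dB → 11/3.2 = 3.4375 dB → -28.5625 dBFS.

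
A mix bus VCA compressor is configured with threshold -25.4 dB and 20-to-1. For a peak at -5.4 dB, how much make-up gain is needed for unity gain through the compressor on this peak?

19 dB

Without make-up, output = threshold + overshoot/20 = -25.4 + 1 = -24.4 dB.
Gap to target: 19 dB.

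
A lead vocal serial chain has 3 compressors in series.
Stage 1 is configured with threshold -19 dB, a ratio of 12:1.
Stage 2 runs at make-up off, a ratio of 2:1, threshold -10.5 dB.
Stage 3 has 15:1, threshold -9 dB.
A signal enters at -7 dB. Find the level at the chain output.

-18 dB

Stage 1: overshoot 12 dB → 12/12 = 1 dB → -18 dB.
Stage 2: -18 dB is at or below the -10.5 dB threshold — no compression; output -18 dB.
Stage 3: -18 dB is at or below the -9 dB threshold — no compression; output -18 dB.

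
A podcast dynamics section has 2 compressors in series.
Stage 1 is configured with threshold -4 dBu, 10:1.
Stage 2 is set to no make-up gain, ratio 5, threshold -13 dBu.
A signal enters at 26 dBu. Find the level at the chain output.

-10.6 dBu

Stage 1: 30 dB above -4 dBu, reduced 10:1 to 3 dB above → -1 dBu.
Stage 2: 12 dB above -13 dBu, reduced 5:1 to 2.4 dB above → -10.6 dBu.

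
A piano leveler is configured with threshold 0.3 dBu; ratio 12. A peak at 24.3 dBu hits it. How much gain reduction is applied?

22 dB

24.3 dBu exceeds the threshold by 24 dB.
At 12:1, output sits 24/12 = 2 dB above threshold.
So the signal is attenuated by 24 − 2 = 22 dB.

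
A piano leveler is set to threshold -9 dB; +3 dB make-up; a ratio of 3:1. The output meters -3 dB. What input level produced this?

0 dB

Stripping the +3 dB make-up gives -6 dB at the gain stage.
That's 3 dB above the -9 dB threshold.
Input overshoot = R × output overshoot = 9 dB → input = -9 + 9 = 0 dB.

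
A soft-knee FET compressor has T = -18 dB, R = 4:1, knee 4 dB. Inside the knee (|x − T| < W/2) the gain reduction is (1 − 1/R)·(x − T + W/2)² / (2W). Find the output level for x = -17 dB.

-17.84375 dB

x − T + W/2 = -17 − (-18) + 2 = 3.
GR = (1 − 1/4) × 3² / 8 = 0.75 × 9 / 8 = 0.84375 dB.
Output = -17 − 0.84375 = -17.84375 dB.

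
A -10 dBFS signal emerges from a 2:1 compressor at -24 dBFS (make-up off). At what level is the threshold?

-38 dBFS

Let T be the threshold. Output overshoot = (input overshoot)/R, so -24 − T = (-10 − T)/2.
2·(-24 − T) = -10 − T → 1·T = -48 − (-10) = -38.
T = -38/1 = -38 dBFS.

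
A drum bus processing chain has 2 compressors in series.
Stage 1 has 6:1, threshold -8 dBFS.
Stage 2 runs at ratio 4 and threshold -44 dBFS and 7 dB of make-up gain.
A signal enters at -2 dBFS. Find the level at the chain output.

Stage 1: overshoot 6 dB → 6/6 = 1 dB → -7 dBFS.
Stage 2: overshoot 37 dB → 37/4 = 9.25 dB → -34.75 dBFS; +7 dB make-up → -27.75 dBFS.

-27.75 dBFS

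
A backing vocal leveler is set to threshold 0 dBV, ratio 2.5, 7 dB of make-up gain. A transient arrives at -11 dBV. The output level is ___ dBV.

-4 dBV

-11 dBV is 11 dB below the 0 dBV threshold, so no gain reduction is applied.
Make-up gain adds 7 dB: -11 + 7 = -4 dBV.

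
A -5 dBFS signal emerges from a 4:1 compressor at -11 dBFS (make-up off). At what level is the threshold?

-13 dBFS

Let T be the threshold. Output overshoot = (input overshoot)/R, so -11 − T = (-5 − T)/4.
4·(-11 − T) = -5 − T → 3·T = -44 − (-5) = -39.
T = -39/3 = -13 dBFS.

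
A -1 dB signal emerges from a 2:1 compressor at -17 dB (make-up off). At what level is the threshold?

Input is 32 dB above T (since output overshoot × R = input overshoot: (-17 − T)·2 = -1 − T gives T = -33 dB).
Check: -33 + (-1 − (-33))/2 = -33 + 16 = -17 dB. ✓

-33 dB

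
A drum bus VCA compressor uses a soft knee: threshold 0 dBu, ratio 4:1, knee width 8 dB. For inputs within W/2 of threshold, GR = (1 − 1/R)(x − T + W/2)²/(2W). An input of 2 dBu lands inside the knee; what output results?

0.3125 dBu

x − T + W/2 = 2 − 0 + 4 = 6.
GR = (1 − 1/4) × 6² / 16 = 0.75 × 36 / 16 = 1.6875 dB.
Output = 2 − 1.6875 = 0.3125 dBu.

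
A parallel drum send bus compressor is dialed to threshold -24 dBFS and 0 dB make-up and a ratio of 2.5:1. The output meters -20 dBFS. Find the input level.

-14 dBFS

Post-compression overshoot = -20 − (-24) = 4 dB.
Before 2.5:1 compression the overshoot was 4 × 2.5 = 10 dB, so input = -24 + 10 = -14 dBFS.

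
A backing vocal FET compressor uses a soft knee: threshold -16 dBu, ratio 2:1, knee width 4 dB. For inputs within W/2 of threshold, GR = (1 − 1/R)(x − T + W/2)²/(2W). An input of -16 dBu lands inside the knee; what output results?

x − T + W/2 = -16 − (-16) + 2 = 2.
GR = (1 − 1/2) × 2² / 8 = 0.5 × 4 / 8 = 0.25 dB.
Output = -16 − 0.25 = -16.25 dBu.

-16.25 dBu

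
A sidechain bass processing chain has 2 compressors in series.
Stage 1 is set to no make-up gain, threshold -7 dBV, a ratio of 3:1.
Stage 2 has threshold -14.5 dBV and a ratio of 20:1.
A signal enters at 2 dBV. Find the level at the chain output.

-13.975 dBV

Stage 1: overshoot 9 dB → 9/3 = 3 dB → -4 dBV.
Stage 2: 10.5 dB above -14.5 dBV, reduced 20:1 to 0.525 dB above → -13.975 dBV.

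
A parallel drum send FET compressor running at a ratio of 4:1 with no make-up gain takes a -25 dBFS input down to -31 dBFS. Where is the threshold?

-33 dBFS

Gain reduction = -25 − (-31) = 6 dB; output overshoot = GR / (R − 1) = 6 / 3 = 2 dB.
Threshold = output − output overshoot = -31 − 2 = -33 dBFS.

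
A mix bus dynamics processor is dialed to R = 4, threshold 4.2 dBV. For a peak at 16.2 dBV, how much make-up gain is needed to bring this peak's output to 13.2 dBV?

The peak compresses to 4.2 + 12/4 = 7.2 dBV.
To reach 13.2 dBV requires 13.2 − 7.2 = 6 dB of make-up.

6 dB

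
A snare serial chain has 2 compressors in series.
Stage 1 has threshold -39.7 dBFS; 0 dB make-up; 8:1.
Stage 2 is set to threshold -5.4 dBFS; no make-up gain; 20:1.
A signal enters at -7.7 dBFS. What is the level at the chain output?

Stage 1: 32 dB above -39.7 dBFS, reduced 8:1 to 4 dB above → -35.7 dBFS.
Stage 2: -35.7 dBFS is at or below the -5.4 dBFS threshold — no compression; output -35.7 dBFS.

-35.7 dBFS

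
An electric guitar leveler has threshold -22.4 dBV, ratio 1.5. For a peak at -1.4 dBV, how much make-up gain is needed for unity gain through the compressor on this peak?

7 dB

Overshoot 21 dB → 21/1.5 = 14 dB after compression, so the compressed level is -22.4 + 14 = -8.4 dBV.
Make-up = target − compressed = -1.4 − (-8.4) = 7 dB.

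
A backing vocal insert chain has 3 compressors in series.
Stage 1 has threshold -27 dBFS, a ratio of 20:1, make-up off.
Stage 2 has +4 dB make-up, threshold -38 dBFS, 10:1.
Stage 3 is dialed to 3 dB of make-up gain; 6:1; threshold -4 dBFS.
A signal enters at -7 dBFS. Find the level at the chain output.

Stage 1: -7 dBFS is 20 dB over -27 dBFS; at 20:1 that becomes 1 dB over, giving -26 dBFS.
Stage 2: -26 dBFS is 12 dB over -38 dBFS; at 10:1 that becomes 1.2 dB over, giving -36.8 dBFS; +4 dB make-up → -32.8 dBFS.
Stage 3: -32.8 dBFS ≤ -4 dBFS, so stage 3 doesn't engage; make-up brings it to -29.8 dBFS.

-29.8 dBFS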